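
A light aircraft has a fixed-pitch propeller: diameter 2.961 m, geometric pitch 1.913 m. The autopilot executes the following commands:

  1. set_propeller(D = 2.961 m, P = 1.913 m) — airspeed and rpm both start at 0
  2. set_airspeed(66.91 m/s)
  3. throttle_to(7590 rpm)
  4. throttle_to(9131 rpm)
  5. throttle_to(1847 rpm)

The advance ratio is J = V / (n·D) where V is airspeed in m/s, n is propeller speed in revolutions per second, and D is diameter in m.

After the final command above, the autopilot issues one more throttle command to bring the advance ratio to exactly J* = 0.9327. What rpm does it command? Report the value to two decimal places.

set_propeller: D = 2.961 m, P = 1.913 m (p = P/D = 0.646066); state ← (V=0, rpm=0)
set_airspeed(66.91): V ← 66.91 m/s
throttle_to(7590): rpm ← 7590
throttle_to(9131): rpm ← 9131
throttle_to(1847): rpm ← 1847
final state: V = 66.91 m/s, rpm = 1847 → n = rpm/60 = 30.783333 rev/s
target J* = 0.9327; solve J* = V/(n·D) for n: n = V/(J*·D) = 66.91/(0.9327 × 2.961) = 24.227614 rev/s
rpm = 60·n = 1453.656840

rpm = 1453.66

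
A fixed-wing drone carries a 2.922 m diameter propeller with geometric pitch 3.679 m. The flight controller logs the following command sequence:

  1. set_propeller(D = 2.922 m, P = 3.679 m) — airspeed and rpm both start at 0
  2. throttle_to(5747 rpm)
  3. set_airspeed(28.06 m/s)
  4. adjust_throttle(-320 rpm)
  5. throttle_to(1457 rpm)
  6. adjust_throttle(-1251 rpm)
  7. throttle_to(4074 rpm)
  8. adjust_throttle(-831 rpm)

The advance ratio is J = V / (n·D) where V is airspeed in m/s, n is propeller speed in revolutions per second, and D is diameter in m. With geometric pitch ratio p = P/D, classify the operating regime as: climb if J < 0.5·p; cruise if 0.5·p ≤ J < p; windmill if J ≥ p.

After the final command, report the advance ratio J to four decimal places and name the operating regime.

set_propeller: D = 2.922 m, P = 3.679 m (p = P/D = 1.259069); state ← (V=0, rpm=0)
throttle_to(5747): rpm ← 5747
set_airspeed(28.06): V ← 28.06 m/s
adjust_throttle(-320): rpm ← 5747 -320 = 5427
throttle_to(1457): rpm ← 1457
adjust_throttle(-1251): rpm ← 1457 -1251 = 206
throttle_to(4074): rpm ← 4074
adjust_throttle(-831): rpm ← 4074 -831 = 3243
final state: V = 28.06 m/s, rpm = 3243 → n = rpm/60 = 54.050000 rev/s
J = V / (n·D) = 28.06 / (54.050000 × 2.922) = 0.177669
regime bands: climb J<0.6295 | cruise [0.6295, 1.2591) | windmill J≥1.2591
J = 0.1777 → climb

J = 0.1777, regime = climb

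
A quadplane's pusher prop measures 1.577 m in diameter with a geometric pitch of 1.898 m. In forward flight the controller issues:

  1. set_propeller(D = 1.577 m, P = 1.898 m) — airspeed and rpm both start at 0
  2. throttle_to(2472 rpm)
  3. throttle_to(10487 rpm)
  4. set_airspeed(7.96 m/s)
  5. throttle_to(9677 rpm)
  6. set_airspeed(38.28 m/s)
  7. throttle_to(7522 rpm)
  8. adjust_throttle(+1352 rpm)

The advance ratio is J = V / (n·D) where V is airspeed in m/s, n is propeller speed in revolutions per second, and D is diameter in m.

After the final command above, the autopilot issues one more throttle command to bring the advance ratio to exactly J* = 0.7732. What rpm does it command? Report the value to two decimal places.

rpm = 1883.65

set_propeller: D = 1.577 m, P = 1.898 m (p = P/D = 1.203551); state ← (V=0, rpm=0)
throttle_to(2472): rpm ← 2472
throttle_to(10487): rpm ← 10487
set_airspeed(7.96): V ← 7.96 m/s
throttle_to(9677): rpm ← 9677
set_airspeed(38.28): V ← 38.28 m/s
throttle_to(7522): rpm ← 7522
adjust_throttle(+1352): rpm ← 7522 +1352 = 8874
final state: V = 38.28 m/s, rpm = 8874 → n = rpm/60 = 147.900000 rev/s
target J* = 0.7732; solve J* = V/(n·D) for n: n = V/(J*·D) = 38.28/(0.7732 × 1.577) = 31.394126 rev/s
rpm = 60·n = 1883.647532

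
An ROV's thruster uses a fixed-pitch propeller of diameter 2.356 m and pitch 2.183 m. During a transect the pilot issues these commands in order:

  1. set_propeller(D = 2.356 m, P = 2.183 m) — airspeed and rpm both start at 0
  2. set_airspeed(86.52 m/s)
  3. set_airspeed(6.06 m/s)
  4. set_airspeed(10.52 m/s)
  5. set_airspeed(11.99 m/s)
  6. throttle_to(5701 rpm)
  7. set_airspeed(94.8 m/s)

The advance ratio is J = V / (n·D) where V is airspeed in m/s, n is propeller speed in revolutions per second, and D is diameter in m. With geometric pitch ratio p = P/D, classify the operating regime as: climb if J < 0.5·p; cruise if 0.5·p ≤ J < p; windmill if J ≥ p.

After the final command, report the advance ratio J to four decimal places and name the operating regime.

set_propeller: D = 2.356 m, P = 2.183 m (p = P/D = 0.926570); state ← (V=0, rpm=0)
set_airspeed(86.52): V ← 86.52 m/s
set_airspeed(6.06): V ← 6.06 m/s
set_airspeed(10.52): V ← 10.52 m/s
set_airspeed(11.99): V ← 11.99 m/s
throttle_to(5701): rpm ← 5701
set_airspeed(94.8): V ← 94.8 m/s
final state: V = 94.8 m/s, rpm = 5701 → n = rpm/60 = 95.016667 rev/s
J = V / (n·D) = 94.8 / (95.016667 × 2.356) = 0.423480
regime bands: climb J<0.4633 | cruise [0.4633, 0.9266) | windmill J≥0.9266
J = 0.4235 → climb

J = 0.4235, regime = climb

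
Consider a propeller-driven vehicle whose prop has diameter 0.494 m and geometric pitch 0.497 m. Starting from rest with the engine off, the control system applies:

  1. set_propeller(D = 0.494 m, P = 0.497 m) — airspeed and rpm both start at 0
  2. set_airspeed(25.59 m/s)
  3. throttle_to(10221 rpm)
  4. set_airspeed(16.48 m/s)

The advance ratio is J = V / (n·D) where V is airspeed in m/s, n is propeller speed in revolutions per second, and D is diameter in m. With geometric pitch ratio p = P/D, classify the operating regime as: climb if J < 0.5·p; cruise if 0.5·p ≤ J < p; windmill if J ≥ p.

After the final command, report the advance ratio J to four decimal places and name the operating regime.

J = 0.1958, regime = climb

set_propeller: D = 0.494 m, P = 0.497 m (p = P/D = 1.006073); state ← (V=0, rpm=0)
set_airspeed(25.59): V ← 25.59 m/s
throttle_to(10221): rpm ← 10221
set_airspeed(16.48): V ← 16.48 m/s
final state: V = 16.48 m/s, rpm = 10221 → n = rpm/60 = 170.350000 rev/s
J = V / (n·D) = 16.48 / (170.350000 × 0.494) = 0.195834
regime bands: climb J<0.5030 | cruise [0.5030, 1.0061) | windmill J≥1.0061
J = 0.1958 → climb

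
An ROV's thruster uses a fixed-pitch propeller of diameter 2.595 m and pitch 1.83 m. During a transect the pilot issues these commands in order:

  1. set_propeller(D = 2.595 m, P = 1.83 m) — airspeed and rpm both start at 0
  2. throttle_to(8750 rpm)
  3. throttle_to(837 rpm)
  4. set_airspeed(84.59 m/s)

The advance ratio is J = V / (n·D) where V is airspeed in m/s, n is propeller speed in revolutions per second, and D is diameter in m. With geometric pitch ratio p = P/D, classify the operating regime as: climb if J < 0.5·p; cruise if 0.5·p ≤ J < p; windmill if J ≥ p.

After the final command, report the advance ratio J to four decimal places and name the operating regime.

J = 2.3367, regime = windmill

set_propeller: D = 2.595 m, P = 1.83 m (p = P/D = 0.705202); state ← (V=0, rpm=0)
throttle_to(8750): rpm ← 8750
throttle_to(837): rpm ← 837
set_airspeed(84.59): V ← 84.59 m/s
final state: V = 84.59 m/s, rpm = 837 → n = rpm/60 = 13.950000 rev/s
J = V / (n·D) = 84.59 / (13.950000 × 2.595) = 2.336724
regime bands: climb J<0.3526 | cruise [0.3526, 0.7052) | windmill J≥0.7052
J = 2.3367 → windmill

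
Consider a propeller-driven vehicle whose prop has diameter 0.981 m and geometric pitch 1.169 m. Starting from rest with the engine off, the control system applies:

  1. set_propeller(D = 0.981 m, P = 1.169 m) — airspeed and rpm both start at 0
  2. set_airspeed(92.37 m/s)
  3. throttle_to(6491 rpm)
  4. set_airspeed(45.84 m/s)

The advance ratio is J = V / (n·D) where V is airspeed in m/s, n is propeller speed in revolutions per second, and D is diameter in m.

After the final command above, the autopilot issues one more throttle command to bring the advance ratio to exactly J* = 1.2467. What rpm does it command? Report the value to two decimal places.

set_propeller: D = 0.981 m, P = 1.169 m (p = P/D = 1.191641); state ← (V=0, rpm=0)
set_airspeed(92.37): V ← 92.37 m/s
throttle_to(6491): rpm ← 6491
set_airspeed(45.84): V ← 45.84 m/s
final state: V = 45.84 m/s, rpm = 6491 → n = rpm/60 = 108.183333 rev/s
target J* = 1.2467; solve J* = V/(n·D) for n: n = V/(J*·D) = 45.84/(1.2467 × 0.981) = 37.481213 rev/s
rpm = 60·n = 2248.872804

rpm = 2248.87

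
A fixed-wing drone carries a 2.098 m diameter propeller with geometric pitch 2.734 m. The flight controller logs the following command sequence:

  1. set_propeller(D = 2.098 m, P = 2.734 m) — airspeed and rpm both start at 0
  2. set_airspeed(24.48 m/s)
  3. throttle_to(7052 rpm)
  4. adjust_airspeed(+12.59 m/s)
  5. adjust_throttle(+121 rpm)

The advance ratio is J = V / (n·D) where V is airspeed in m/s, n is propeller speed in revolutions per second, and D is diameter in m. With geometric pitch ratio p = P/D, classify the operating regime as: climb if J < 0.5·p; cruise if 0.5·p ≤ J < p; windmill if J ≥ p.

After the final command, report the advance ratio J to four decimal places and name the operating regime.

set_propeller: D = 2.098 m, P = 2.734 m (p = P/D = 1.303146); state ← (V=0, rpm=0)
set_airspeed(24.48): V ← 24.48 m/s
throttle_to(7052): rpm ← 7052
adjust_airspeed(+12.59): V ← 24.48 +12.59 = 37.07 m/s
adjust_throttle(+121): rpm ← 7052 +121 = 7173
final state: V = 37.07 m/s, rpm = 7173 → n = rpm/60 = 119.550000 rev/s
J = V / (n·D) = 37.07 / (119.550000 × 2.098) = 0.147798
regime bands: climb J<0.6516 | cruise [0.6516, 1.3031) | windmill J≥1.3031
J = 0.1478 → climb

J = 0.1478, regime = climb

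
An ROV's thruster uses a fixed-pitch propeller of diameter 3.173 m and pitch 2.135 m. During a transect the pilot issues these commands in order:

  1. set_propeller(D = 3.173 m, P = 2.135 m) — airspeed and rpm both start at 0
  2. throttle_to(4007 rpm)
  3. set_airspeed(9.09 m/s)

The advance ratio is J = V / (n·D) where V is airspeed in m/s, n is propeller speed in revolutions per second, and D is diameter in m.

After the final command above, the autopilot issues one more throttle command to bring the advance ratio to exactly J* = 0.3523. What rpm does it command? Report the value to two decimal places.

set_propeller: D = 3.173 m, P = 2.135 m (p = P/D = 0.672865); state ← (V=0, rpm=0)
throttle_to(4007): rpm ← 4007
set_airspeed(9.09): V ← 9.09 m/s
final state: V = 9.09 m/s, rpm = 4007 → n = rpm/60 = 66.783333 rev/s
target J* = 0.3523; solve J* = V/(n·D) for n: n = V/(J*·D) = 9.09/(0.3523 × 3.173) = 8.131697 rev/s
rpm = 60·n = 487.901798

rpm = 487.90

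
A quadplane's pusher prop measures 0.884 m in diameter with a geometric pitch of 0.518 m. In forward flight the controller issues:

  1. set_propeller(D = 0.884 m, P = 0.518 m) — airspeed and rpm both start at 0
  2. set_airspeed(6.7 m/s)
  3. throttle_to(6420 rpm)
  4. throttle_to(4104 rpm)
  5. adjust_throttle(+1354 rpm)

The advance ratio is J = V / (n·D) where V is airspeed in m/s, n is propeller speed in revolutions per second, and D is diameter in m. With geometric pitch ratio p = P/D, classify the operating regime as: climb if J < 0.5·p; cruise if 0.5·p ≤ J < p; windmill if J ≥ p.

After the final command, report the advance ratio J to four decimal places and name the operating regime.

set_propeller: D = 0.884 m, P = 0.518 m (p = P/D = 0.585973); state ← (V=0, rpm=0)
set_airspeed(6.7): V ← 6.7 m/s
throttle_to(6420): rpm ← 6420
throttle_to(4104): rpm ← 4104
adjust_throttle(+1354): rpm ← 4104 +1354 = 5458
final state: V = 6.7 m/s, rpm = 5458 → n = rpm/60 = 90.966667 rev/s
J = V / (n·D) = 6.7 / (90.966667 × 0.884) = 0.083318
regime bands: climb J<0.2930 | cruise [0.2930, 0.5860) | windmill J≥0.5860
J = 0.0833 → climb

J = 0.0833, regime = climb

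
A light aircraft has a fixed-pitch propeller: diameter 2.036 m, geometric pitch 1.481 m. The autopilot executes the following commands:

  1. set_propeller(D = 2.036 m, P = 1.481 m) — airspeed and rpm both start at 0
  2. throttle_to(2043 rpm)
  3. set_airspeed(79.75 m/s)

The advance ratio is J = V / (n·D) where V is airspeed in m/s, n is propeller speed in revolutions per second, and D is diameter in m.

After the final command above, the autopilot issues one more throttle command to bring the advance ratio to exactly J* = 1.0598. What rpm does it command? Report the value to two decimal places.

set_propeller: D = 2.036 m, P = 1.481 m (p = P/D = 0.727407); state ← (V=0, rpm=0)
throttle_to(2043): rpm ← 2043
set_airspeed(79.75): V ← 79.75 m/s
final state: V = 79.75 m/s, rpm = 2043 → n = rpm/60 = 34.050000 rev/s
target J* = 1.0598; solve J* = V/(n·D) for n: n = V/(J*·D) = 79.75/(1.0598 × 2.036) = 36.959748 rev/s
rpm = 60·n = 2217.584887

rpm = 2217.58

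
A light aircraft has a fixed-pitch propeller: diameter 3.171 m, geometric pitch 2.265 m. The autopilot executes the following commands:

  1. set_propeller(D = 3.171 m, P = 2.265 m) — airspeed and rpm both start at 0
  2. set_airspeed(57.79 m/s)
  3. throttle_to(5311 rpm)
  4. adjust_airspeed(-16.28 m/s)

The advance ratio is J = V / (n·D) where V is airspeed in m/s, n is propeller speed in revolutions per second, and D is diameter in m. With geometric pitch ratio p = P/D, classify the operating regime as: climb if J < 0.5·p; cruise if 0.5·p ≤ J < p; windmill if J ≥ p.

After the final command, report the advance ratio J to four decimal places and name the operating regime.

set_propeller: D = 3.171 m, P = 2.265 m (p = P/D = 0.714286); state ← (V=0, rpm=0)
set_airspeed(57.79): V ← 57.79 m/s
throttle_to(5311): rpm ← 5311
adjust_airspeed(-16.28): V ← 57.79 -16.28 = 41.51 m/s
final state: V = 41.51 m/s, rpm = 5311 → n = rpm/60 = 88.516667 rev/s
J = V / (n·D) = 41.51 / (88.516667 × 3.171) = 0.147887
regime bands: climb J<0.3571 | cruise [0.3571, 0.7143) | windmill J≥0.7143
J = 0.1479 → climb

J = 0.1479, regime = climb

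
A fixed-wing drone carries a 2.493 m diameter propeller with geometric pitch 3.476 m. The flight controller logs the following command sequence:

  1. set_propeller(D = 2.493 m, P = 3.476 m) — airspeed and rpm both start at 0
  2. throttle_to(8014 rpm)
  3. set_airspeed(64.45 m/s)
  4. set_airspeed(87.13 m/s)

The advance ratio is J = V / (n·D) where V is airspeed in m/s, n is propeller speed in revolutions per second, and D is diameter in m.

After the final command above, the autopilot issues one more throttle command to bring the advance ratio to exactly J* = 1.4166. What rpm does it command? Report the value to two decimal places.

set_propeller: D = 2.493 m, P = 3.476 m (p = P/D = 1.394304); state ← (V=0, rpm=0)
throttle_to(8014): rpm ← 8014
set_airspeed(64.45): V ← 64.45 m/s
set_airspeed(87.13): V ← 87.13 m/s
final state: V = 87.13 m/s, rpm = 8014 → n = rpm/60 = 133.566667 rev/s
target J* = 1.4166; solve J* = V/(n·D) for n: n = V/(J*·D) = 87.13/(1.4166 × 2.493) = 24.671650 rev/s
rpm = 60·n = 1480.299009

rpm = 1480.30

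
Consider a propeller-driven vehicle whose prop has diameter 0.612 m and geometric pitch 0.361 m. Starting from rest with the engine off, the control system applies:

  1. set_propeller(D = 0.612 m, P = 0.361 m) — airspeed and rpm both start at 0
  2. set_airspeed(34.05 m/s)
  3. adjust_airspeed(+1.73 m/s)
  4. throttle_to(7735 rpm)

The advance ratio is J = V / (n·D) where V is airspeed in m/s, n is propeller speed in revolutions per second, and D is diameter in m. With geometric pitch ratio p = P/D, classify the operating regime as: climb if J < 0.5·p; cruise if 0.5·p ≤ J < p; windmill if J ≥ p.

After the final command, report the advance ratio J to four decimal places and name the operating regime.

set_propeller: D = 0.612 m, P = 0.361 m (p = P/D = 0.589869); state ← (V=0, rpm=0)
set_airspeed(34.05): V ← 34.05 m/s
adjust_airspeed(+1.73): V ← 34.05 +1.73 = 35.78 m/s
throttle_to(7735): rpm ← 7735
final state: V = 35.78 m/s, rpm = 7735 → n = rpm/60 = 128.916667 rev/s
J = V / (n·D) = 35.78 / (128.916667 × 0.612) = 0.453503
regime bands: climb J<0.2949 | cruise [0.2949, 0.5899) | windmill J≥0.5899
J = 0.4535 → cruise

J = 0.4535, regime = cruise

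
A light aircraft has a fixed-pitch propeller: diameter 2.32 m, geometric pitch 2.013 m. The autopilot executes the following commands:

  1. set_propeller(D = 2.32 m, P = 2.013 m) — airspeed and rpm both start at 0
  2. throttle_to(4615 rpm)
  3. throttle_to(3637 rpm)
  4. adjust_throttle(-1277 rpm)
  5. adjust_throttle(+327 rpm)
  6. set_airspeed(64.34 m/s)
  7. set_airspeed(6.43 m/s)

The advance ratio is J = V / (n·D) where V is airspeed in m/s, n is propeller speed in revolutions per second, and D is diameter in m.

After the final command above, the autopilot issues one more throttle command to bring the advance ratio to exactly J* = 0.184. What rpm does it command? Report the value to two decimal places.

rpm = 903.77

set_propeller: D = 2.32 m, P = 2.013 m (p = P/D = 0.867672); state ← (V=0, rpm=0)
throttle_to(4615): rpm ← 4615
throttle_to(3637): rpm ← 3637
adjust_throttle(-1277): rpm ← 3637 -1277 = 2360
adjust_throttle(+327): rpm ← 2360 +327 = 2687
set_airspeed(64.34): V ← 64.34 m/s
set_airspeed(6.43): V ← 6.43 m/s
final state: V = 6.43 m/s, rpm = 2687 → n = rpm/60 = 44.783333 rev/s
target J* = 0.184; solve J* = V/(n·D) for n: n = V/(J*·D) = 6.43/(0.184 × 2.32) = 15.062781 rev/s
rpm = 60·n = 903.766867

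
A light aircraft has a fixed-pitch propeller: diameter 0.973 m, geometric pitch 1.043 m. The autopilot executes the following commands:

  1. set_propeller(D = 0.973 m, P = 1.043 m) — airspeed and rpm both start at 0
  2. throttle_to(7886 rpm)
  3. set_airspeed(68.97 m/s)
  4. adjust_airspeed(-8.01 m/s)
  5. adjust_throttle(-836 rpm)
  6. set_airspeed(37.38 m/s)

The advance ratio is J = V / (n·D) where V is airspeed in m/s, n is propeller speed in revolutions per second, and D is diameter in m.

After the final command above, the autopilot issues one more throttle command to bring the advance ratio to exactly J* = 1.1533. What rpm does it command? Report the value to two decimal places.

set_propeller: D = 0.973 m, P = 1.043 m (p = P/D = 1.071942); state ← (V=0, rpm=0)
throttle_to(7886): rpm ← 7886
set_airspeed(68.97): V ← 68.97 m/s
adjust_airspeed(-8.01): V ← 68.97 -8.01 = 60.96 m/s
adjust_throttle(-836): rpm ← 7886 -836 = 7050
set_airspeed(37.38): V ← 37.38 m/s
final state: V = 37.38 m/s, rpm = 7050 → n = rpm/60 = 117.500000 rev/s
target J* = 1.1533; solve J* = V/(n·D) for n: n = V/(J*·D) = 37.38/(1.1533 × 0.973) = 33.310731 rev/s
rpm = 60·n = 1998.643866

rpm = 1998.64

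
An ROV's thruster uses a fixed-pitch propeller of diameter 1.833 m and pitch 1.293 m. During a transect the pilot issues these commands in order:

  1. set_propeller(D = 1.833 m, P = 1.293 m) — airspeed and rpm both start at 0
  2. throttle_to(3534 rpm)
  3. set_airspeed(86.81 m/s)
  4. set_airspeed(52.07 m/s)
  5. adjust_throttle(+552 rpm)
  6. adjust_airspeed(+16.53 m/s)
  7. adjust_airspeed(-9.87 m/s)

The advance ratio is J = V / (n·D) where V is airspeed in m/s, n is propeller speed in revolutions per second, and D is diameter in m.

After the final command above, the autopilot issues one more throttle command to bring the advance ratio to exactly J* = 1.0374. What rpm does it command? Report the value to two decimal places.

rpm = 1853.12

set_propeller: D = 1.833 m, P = 1.293 m (p = P/D = 0.705401); state ← (V=0, rpm=0)
throttle_to(3534): rpm ← 3534
set_airspeed(86.81): V ← 86.81 m/s
set_airspeed(52.07): V ← 52.07 m/s
adjust_throttle(+552): rpm ← 3534 +552 = 4086
adjust_airspeed(+16.53): V ← 52.07 +16.53 = 68.6 m/s
adjust_airspeed(-9.87): V ← 68.6 -9.87 = 58.73 m/s
final state: V = 58.73 m/s, rpm = 4086 → n = rpm/60 = 68.100000 rev/s
target J* = 1.0374; solve J* = V/(n·D) for n: n = V/(J*·D) = 58.73/(1.0374 × 1.833) = 30.885262 rev/s
rpm = 60·n = 1853.115730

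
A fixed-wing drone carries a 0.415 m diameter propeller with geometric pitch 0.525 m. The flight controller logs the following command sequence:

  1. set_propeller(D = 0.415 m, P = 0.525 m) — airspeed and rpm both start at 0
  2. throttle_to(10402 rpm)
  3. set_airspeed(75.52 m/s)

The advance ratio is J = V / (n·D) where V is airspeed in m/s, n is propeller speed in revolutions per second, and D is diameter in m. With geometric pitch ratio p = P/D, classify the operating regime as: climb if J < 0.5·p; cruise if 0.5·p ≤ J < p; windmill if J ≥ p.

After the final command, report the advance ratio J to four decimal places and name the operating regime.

set_propeller: D = 0.415 m, P = 0.525 m (p = P/D = 1.265060); state ← (V=0, rpm=0)
throttle_to(10402): rpm ← 10402
set_airspeed(75.52): V ← 75.52 m/s
final state: V = 75.52 m/s, rpm = 10402 → n = rpm/60 = 173.366667 rev/s
J = V / (n·D) = 75.52 / (173.366667 × 0.415) = 1.049659
regime bands: climb J<0.6325 | cruise [0.6325, 1.2651) | windmill J≥1.2651
J = 1.0497 → cruise

J = 1.0497, regime = cruise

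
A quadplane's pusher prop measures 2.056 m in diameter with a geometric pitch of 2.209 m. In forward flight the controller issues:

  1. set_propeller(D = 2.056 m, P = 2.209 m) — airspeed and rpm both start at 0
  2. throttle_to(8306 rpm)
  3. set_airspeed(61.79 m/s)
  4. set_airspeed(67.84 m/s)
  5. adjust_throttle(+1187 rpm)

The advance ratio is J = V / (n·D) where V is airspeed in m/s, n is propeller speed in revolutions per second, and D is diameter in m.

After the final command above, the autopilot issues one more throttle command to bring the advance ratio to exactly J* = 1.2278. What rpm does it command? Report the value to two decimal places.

rpm = 1612.45

set_propeller: D = 2.056 m, P = 2.209 m (p = P/D = 1.074416); state ← (V=0, rpm=0)
throttle_to(8306): rpm ← 8306
set_airspeed(61.79): V ← 61.79 m/s
set_airspeed(67.84): V ← 67.84 m/s
adjust_throttle(+1187): rpm ← 8306 +1187 = 9493
final state: V = 67.84 m/s, rpm = 9493 → n = rpm/60 = 158.216667 rev/s
target J* = 1.2278; solve J* = V/(n·D) for n: n = V/(J*·D) = 67.84/(1.2278 × 2.056) = 26.874172 rev/s
rpm = 60·n = 1612.450348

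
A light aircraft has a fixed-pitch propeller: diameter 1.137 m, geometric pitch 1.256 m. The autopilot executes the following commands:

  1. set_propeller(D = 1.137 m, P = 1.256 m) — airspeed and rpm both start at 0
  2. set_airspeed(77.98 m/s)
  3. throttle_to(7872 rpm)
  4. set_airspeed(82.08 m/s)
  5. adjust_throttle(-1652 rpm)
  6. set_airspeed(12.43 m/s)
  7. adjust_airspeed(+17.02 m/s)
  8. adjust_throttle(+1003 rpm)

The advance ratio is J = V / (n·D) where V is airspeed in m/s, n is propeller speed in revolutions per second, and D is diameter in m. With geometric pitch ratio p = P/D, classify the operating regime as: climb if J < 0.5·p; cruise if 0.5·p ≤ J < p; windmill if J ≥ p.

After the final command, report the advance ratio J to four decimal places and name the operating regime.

set_propeller: D = 1.137 m, P = 1.256 m (p = P/D = 1.104661); state ← (V=0, rpm=0)
set_airspeed(77.98): V ← 77.98 m/s
throttle_to(7872): rpm ← 7872
set_airspeed(82.08): V ← 82.08 m/s
adjust_throttle(-1652): rpm ← 7872 -1652 = 6220
set_airspeed(12.43): V ← 12.43 m/s
adjust_airspeed(+17.02): V ← 12.43 +17.02 = 29.45 m/s
adjust_throttle(+1003): rpm ← 6220 +1003 = 7223
final state: V = 29.45 m/s, rpm = 7223 → n = rpm/60 = 120.383333 rev/s
J = V / (n·D) = 29.45 / (120.383333 × 1.137) = 0.215158
regime bands: climb J<0.5523 | cruise [0.5523, 1.1047) | windmill J≥1.1047
J = 0.2152 → climb

J = 0.2152, regime = climb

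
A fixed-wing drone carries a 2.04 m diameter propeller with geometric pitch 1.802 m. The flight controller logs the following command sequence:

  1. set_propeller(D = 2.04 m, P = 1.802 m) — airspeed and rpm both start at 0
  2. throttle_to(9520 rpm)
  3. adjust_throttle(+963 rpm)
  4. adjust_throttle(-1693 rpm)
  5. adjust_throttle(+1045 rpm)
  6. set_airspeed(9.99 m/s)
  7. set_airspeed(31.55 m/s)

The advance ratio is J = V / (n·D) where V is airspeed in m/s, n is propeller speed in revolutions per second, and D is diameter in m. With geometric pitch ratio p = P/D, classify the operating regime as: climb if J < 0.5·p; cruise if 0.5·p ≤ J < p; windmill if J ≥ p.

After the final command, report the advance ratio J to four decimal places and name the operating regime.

J = 0.0944, regime = climb

set_propeller: D = 2.04 m, P = 1.802 m (p = P/D = 0.883333); state ← (V=0, rpm=0)
throttle_to(9520): rpm ← 9520
adjust_throttle(+963): rpm ← 9520 +963 = 10483
adjust_throttle(-1693): rpm ← 10483 -1693 = 8790
adjust_throttle(+1045): rpm ← 8790 +1045 = 9835
set_airspeed(9.99): V ← 9.99 m/s
set_airspeed(31.55): V ← 31.55 m/s
final state: V = 31.55 m/s, rpm = 9835 → n = rpm/60 = 163.916667 rev/s
J = V / (n·D) = 31.55 / (163.916667 × 2.04) = 0.094351
regime bands: climb J<0.4417 | cruise [0.4417, 0.8833) | windmill J≥0.8833
J = 0.0944 → climb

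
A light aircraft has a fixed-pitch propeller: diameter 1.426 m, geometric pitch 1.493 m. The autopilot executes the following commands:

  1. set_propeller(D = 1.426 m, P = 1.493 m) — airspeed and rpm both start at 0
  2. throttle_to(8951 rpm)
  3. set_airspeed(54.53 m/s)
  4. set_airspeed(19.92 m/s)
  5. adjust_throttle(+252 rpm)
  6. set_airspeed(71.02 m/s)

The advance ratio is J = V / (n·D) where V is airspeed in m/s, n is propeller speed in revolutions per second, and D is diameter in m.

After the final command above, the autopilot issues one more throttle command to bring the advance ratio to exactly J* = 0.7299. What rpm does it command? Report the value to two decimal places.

set_propeller: D = 1.426 m, P = 1.493 m (p = P/D = 1.046985); state ← (V=0, rpm=0)
throttle_to(8951): rpm ← 8951
set_airspeed(54.53): V ← 54.53 m/s
set_airspeed(19.92): V ← 19.92 m/s
adjust_throttle(+252): rpm ← 8951 +252 = 9203
set_airspeed(71.02): V ← 71.02 m/s
final state: V = 71.02 m/s, rpm = 9203 → n = rpm/60 = 153.383333 rev/s
target J* = 0.7299; solve J* = V/(n·D) for n: n = V/(J*·D) = 71.02/(0.7299 × 1.426) = 68.233520 rev/s
rpm = 60·n = 4094.011226

rpm = 4094.01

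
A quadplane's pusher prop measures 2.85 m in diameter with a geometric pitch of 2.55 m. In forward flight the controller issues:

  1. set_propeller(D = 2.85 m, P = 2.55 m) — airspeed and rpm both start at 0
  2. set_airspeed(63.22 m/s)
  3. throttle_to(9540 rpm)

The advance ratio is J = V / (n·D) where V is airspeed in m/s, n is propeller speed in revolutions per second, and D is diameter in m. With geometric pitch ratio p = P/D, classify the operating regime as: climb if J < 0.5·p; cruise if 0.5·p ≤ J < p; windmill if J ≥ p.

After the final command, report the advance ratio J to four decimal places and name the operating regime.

set_propeller: D = 2.85 m, P = 2.55 m (p = P/D = 0.894737); state ← (V=0, rpm=0)
set_airspeed(63.22): V ← 63.22 m/s
throttle_to(9540): rpm ← 9540
final state: V = 63.22 m/s, rpm = 9540 → n = rpm/60 = 159.000000 rev/s
J = V / (n·D) = 63.22 / (159.000000 × 2.85) = 0.139512
regime bands: climb J<0.4474 | cruise [0.4474, 0.8947) | windmill J≥0.8947
J = 0.1395 → climb

J = 0.1395, regime = climb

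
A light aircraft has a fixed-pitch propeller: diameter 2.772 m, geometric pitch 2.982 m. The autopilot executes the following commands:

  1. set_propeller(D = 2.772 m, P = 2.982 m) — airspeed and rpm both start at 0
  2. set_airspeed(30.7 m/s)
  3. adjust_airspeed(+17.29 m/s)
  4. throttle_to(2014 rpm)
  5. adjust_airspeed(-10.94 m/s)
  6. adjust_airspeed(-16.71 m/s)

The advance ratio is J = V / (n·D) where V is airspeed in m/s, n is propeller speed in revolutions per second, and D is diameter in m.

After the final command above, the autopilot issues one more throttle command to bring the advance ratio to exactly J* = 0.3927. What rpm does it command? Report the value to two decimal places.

rpm = 1121.11

set_propeller: D = 2.772 m, P = 2.982 m (p = P/D = 1.075758); state ← (V=0, rpm=0)
set_airspeed(30.7): V ← 30.7 m/s
adjust_airspeed(+17.29): V ← 30.7 +17.29 = 47.99 m/s
throttle_to(2014): rpm ← 2014
adjust_airspeed(-10.94): V ← 47.99 -10.94 = 37.05 m/s
adjust_airspeed(-16.71): V ← 37.05 -16.71 = 20.34 m/s
final state: V = 20.34 m/s, rpm = 2014 → n = rpm/60 = 33.566667 rev/s
target J* = 0.3927; solve J* = V/(n·D) for n: n = V/(J*·D) = 20.34/(0.3927 × 2.772) = 18.685160 rev/s
rpm = 60·n = 1121.109601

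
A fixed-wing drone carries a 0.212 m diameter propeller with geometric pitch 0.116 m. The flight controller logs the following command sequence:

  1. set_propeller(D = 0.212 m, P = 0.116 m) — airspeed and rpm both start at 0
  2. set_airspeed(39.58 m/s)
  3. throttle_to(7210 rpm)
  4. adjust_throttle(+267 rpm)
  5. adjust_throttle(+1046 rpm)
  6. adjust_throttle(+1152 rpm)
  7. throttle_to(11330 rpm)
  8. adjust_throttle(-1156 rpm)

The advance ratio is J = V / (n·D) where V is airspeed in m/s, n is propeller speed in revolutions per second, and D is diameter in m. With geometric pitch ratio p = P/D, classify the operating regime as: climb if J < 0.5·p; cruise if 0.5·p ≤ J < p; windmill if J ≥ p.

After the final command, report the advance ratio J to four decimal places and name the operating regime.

J = 1.1010, regime = windmill

set_propeller: D = 0.212 m, P = 0.116 m (p = P/D = 0.547170); state ← (V=0, rpm=0)
set_airspeed(39.58): V ← 39.58 m/s
throttle_to(7210): rpm ← 7210
adjust_throttle(+267): rpm ← 7210 +267 = 7477
adjust_throttle(+1046): rpm ← 7477 +1046 = 8523
adjust_throttle(+1152): rpm ← 8523 +1152 = 9675
throttle_to(11330): rpm ← 11330
adjust_throttle(-1156): rpm ← 11330 -1156 = 10174
final state: V = 39.58 m/s, rpm = 10174 → n = rpm/60 = 169.566667 rev/s
J = V / (n·D) = 39.58 / (169.566667 × 0.212) = 1.101031
regime bands: climb J<0.2736 | cruise [0.2736, 0.5472) | windmill J≥0.5472
J = 1.1010 → windmill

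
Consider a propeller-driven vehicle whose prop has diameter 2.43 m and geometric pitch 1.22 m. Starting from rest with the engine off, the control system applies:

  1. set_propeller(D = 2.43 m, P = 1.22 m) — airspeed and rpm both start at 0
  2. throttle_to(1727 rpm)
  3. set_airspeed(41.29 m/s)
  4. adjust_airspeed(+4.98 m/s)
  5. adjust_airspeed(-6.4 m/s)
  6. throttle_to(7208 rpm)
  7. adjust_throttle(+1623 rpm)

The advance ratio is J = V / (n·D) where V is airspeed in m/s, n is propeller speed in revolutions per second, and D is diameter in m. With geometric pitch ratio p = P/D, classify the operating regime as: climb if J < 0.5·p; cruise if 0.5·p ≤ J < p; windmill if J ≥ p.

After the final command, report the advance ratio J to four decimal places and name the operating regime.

set_propeller: D = 2.43 m, P = 1.22 m (p = P/D = 0.502058); state ← (V=0, rpm=0)
throttle_to(1727): rpm ← 1727
set_airspeed(41.29): V ← 41.29 m/s
adjust_airspeed(+4.98): V ← 41.29 +4.98 = 46.27 m/s
adjust_airspeed(-6.4): V ← 46.27 -6.4 = 39.87 m/s
throttle_to(7208): rpm ← 7208
adjust_throttle(+1623): rpm ← 7208 +1623 = 8831
final state: V = 39.87 m/s, rpm = 8831 → n = rpm/60 = 147.183333 rev/s
J = V / (n·D) = 39.87 / (147.183333 × 2.43) = 0.111476
regime bands: climb J<0.2510 | cruise [0.2510, 0.5021) | windmill J≥0.5021
J = 0.1115 → climb

J = 0.1115, regime = climb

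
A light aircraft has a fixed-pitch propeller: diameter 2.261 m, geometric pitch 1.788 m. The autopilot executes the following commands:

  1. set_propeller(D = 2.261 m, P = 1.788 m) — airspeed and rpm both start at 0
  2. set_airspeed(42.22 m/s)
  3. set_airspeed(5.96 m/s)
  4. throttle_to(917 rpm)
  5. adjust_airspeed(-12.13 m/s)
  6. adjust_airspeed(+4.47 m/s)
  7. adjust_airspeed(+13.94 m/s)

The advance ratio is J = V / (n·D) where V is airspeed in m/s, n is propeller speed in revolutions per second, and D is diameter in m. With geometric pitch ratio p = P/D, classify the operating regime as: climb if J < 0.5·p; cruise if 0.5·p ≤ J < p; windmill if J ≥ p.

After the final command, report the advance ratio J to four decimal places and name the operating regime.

set_propeller: D = 2.261 m, P = 1.788 m (p = P/D = 0.790801); state ← (V=0, rpm=0)
set_airspeed(42.22): V ← 42.22 m/s
set_airspeed(5.96): V ← 5.96 m/s
throttle_to(917): rpm ← 917
adjust_airspeed(-12.13): V ← 5.96 -12.13 = -6.17 m/s
adjust_airspeed(+4.47): V ← -6.17 +4.47 = -1.7 m/s
adjust_airspeed(+13.94): V ← -1.7 +13.94 = 12.24 m/s
final state: V = 12.24 m/s, rpm = 917 → n = rpm/60 = 15.283333 rev/s
J = V / (n·D) = 12.24 / (15.283333 × 2.261) = 0.354212
regime bands: climb J<0.3954 | cruise [0.3954, 0.7908) | windmill J≥0.7908
J = 0.3542 → climb

J = 0.3542, regime = climb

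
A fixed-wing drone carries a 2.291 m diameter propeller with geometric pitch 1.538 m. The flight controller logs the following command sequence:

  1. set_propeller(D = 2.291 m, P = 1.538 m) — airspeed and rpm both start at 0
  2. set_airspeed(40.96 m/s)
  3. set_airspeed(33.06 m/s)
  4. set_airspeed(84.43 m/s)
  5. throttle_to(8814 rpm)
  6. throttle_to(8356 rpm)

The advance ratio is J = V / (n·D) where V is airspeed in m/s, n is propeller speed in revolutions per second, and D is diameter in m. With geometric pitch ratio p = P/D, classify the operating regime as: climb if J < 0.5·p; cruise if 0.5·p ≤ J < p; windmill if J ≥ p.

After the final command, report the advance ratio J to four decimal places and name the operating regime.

set_propeller: D = 2.291 m, P = 1.538 m (p = P/D = 0.671323); state ← (V=0, rpm=0)
set_airspeed(40.96): V ← 40.96 m/s
set_airspeed(33.06): V ← 33.06 m/s
set_airspeed(84.43): V ← 84.43 m/s
throttle_to(8814): rpm ← 8814
throttle_to(8356): rpm ← 8356
final state: V = 84.43 m/s, rpm = 8356 → n = rpm/60 = 139.266667 rev/s
J = V / (n·D) = 84.43 / (139.266667 × 2.291) = 0.264621
regime bands: climb J<0.3357 | cruise [0.3357, 0.6713) | windmill J≥0.6713
J = 0.2646 → climb

J = 0.2646, regime = climb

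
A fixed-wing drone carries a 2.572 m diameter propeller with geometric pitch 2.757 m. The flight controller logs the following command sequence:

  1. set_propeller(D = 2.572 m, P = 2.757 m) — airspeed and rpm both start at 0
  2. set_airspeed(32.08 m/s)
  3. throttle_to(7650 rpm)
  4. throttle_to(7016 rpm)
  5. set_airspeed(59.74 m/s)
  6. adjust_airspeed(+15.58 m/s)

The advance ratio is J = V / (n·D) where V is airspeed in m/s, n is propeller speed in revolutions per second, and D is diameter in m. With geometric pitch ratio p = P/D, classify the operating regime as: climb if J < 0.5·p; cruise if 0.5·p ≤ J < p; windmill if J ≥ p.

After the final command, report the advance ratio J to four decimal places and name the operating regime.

J = 0.2504, regime = climb

set_propeller: D = 2.572 m, P = 2.757 m (p = P/D = 1.071928); state ← (V=0, rpm=0)
set_airspeed(32.08): V ← 32.08 m/s
throttle_to(7650): rpm ← 7650
throttle_to(7016): rpm ← 7016
set_airspeed(59.74): V ← 59.74 m/s
adjust_airspeed(+15.58): V ← 59.74 +15.58 = 75.32 m/s
final state: V = 75.32 m/s, rpm = 7016 → n = rpm/60 = 116.933333 rev/s
J = V / (n·D) = 75.32 / (116.933333 × 2.572) = 0.250438
regime bands: climb J<0.5360 | cruise [0.5360, 1.0719) | windmill J≥1.0719
J = 0.2504 → climb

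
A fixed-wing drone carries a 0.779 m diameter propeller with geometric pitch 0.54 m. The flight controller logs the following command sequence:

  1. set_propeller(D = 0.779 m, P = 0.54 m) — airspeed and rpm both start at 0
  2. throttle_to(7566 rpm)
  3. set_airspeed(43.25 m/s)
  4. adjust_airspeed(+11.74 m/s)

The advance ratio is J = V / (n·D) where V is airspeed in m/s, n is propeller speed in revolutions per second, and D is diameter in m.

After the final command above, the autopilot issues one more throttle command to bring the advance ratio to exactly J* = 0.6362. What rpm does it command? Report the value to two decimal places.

rpm = 6657.39

set_propeller: D = 0.779 m, P = 0.54 m (p = P/D = 0.693196); state ← (V=0, rpm=0)
throttle_to(7566): rpm ← 7566
set_airspeed(43.25): V ← 43.25 m/s
adjust_airspeed(+11.74): V ← 43.25 +11.74 = 54.99 m/s
final state: V = 54.99 m/s, rpm = 7566 → n = rpm/60 = 126.100000 rev/s
target J* = 0.6362; solve J* = V/(n·D) for n: n = V/(J*·D) = 54.99/(0.6362 × 0.779) = 110.956461 rev/s
rpm = 60·n = 6657.387674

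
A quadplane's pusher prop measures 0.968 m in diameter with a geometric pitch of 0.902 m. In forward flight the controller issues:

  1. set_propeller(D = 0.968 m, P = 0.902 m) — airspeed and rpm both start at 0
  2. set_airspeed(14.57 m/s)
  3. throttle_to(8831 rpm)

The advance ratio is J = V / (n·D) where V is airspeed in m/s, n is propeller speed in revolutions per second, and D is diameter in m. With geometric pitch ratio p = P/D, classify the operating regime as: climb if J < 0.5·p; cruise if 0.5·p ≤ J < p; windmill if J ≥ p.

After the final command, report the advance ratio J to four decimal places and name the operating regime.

set_propeller: D = 0.968 m, P = 0.902 m (p = P/D = 0.931818); state ← (V=0, rpm=0)
set_airspeed(14.57): V ← 14.57 m/s
throttle_to(8831): rpm ← 8831
final state: V = 14.57 m/s, rpm = 8831 → n = rpm/60 = 147.183333 rev/s
J = V / (n·D) = 14.57 / (147.183333 × 0.968) = 0.102265
regime bands: climb J<0.4659 | cruise [0.4659, 0.9318) | windmill J≥0.9318
J = 0.1023 → climb

J = 0.1023, regime = climb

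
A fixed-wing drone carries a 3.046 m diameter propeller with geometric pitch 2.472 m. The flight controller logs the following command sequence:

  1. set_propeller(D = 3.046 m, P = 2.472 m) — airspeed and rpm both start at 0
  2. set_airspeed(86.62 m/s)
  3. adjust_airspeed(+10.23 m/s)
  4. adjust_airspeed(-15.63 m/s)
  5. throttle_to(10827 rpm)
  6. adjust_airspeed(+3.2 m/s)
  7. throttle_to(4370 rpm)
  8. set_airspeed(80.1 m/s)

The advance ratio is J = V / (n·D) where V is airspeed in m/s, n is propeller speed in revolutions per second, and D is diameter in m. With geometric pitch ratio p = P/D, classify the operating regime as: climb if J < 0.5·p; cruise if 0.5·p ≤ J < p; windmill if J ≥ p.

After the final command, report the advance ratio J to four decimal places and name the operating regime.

set_propeller: D = 3.046 m, P = 2.472 m (p = P/D = 0.811556); state ← (V=0, rpm=0)
set_airspeed(86.62): V ← 86.62 m/s
adjust_airspeed(+10.23): V ← 86.62 +10.23 = 96.85 m/s
adjust_airspeed(-15.63): V ← 96.85 -15.63 = 81.22 m/s
throttle_to(10827): rpm ← 10827
adjust_airspeed(+3.2): V ← 81.22 +3.2 = 84.42 m/s
throttle_to(4370): rpm ← 4370
set_airspeed(80.1): V ← 80.1 m/s
final state: V = 80.1 m/s, rpm = 4370 → n = rpm/60 = 72.833333 rev/s
J = V / (n·D) = 80.1 / (72.833333 × 3.046) = 0.361054
regime bands: climb J<0.4058 | cruise [0.4058, 0.8116) | windmill J≥0.8116
J = 0.3611 → climb

J = 0.3611, regime = climb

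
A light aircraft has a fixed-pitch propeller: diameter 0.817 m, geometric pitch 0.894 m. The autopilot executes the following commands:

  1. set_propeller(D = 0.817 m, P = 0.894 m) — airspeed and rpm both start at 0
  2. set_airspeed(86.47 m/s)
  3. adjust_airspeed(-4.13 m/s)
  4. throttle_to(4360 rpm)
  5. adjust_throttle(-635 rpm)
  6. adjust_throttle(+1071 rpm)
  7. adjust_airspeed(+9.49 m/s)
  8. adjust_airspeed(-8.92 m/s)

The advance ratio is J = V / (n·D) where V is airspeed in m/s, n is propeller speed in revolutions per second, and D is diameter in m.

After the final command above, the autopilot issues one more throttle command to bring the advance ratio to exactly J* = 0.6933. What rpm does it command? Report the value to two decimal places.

set_propeller: D = 0.817 m, P = 0.894 m (p = P/D = 1.094247); state ← (V=0, rpm=0)
set_airspeed(86.47): V ← 86.47 m/s
adjust_airspeed(-4.13): V ← 86.47 -4.13 = 82.34 m/s
throttle_to(4360): rpm ← 4360
adjust_throttle(-635): rpm ← 4360 -635 = 3725
adjust_throttle(+1071): rpm ← 3725 +1071 = 4796
adjust_airspeed(+9.49): V ← 82.34 +9.49 = 91.83 m/s
adjust_airspeed(-8.92): V ← 91.83 -8.92 = 82.91 m/s
final state: V = 82.91 m/s, rpm = 4796 → n = rpm/60 = 79.933333 rev/s
target J* = 0.6933; solve J* = V/(n·D) for n: n = V/(J*·D) = 82.91/(0.6933 × 0.817) = 146.373905 rev/s
rpm = 60·n = 8782.434284

rpm = 8782.43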